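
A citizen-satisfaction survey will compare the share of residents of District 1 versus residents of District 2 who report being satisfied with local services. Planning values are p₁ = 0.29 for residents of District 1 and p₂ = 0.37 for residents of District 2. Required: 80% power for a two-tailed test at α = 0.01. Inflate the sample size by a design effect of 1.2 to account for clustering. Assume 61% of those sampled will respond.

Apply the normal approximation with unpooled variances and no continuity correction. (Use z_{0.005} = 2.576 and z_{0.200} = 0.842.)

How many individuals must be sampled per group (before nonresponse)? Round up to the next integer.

n = (z_{α/2} + z_β)² · [p₁(1−p₁) + p₂(1−p₂)] / (p₁ − p₂)²
  = (2.576 + 0.842)² · (0.29·0.71 + 0.37·0.63) / (-0.08)²
  = (3.418)² · (0.2059 + 0.2331) / 0.0064
  = 11.6827 · 0.4390 / 0.0064
  = 801.36
Design effect: 1.2 × 801.36 = 961.63.
Adjust for 61% response: 961.63 / 0.61 = 1576.45.
Round up → n = 1577 per group.

n = 1577 per group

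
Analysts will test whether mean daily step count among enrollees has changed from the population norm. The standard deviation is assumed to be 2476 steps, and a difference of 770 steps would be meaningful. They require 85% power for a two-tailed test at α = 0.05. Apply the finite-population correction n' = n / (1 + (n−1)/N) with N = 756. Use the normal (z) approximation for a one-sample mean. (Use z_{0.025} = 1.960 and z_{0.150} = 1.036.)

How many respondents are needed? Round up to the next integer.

n = (z_{α/2} + z_β)² · σ² / δ²
  = (1.960 + 1.036)² · 2476² / 770²
  = 8.9760 · 6130576 / 592900
  = 92.81
Finite-population correction (N = 756): 92.81 / (1 + (92.81 − 1)/756) = 82.76.
Round up → n = 83.

n = 83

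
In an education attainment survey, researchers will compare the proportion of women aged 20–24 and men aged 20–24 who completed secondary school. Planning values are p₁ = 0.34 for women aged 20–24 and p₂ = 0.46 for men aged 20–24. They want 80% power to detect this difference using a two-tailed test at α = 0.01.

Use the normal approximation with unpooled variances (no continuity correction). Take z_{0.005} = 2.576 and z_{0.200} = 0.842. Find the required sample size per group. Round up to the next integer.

n = (z_{α/2} + z_β)² · [p₁(1−p₁) + p₂(1−p₂)] / (p₁ − p₂)²
  = (2.576 + 0.842)² · (0.34·0.66 + 0.46·0.54) / (-0.12)²
  = (3.418)² · (0.2244 + 0.2484) / 0.0144
  = 11.6827 · 0.4728 / 0.0144
  = 383.58
Round up → n = 384 per group.

n = 384 per group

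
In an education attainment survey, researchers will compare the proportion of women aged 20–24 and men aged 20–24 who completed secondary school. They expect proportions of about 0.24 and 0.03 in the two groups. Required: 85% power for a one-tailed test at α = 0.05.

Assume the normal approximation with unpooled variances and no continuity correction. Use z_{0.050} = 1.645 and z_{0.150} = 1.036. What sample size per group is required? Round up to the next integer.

n = 35 per group

n = (z_α + z_β)² · [p₁(1−p₁) + p₂(1−p₂)] / (p₁ − p₂)²
  = (1.645 + 1.036)² · (0.24·0.76 + 0.03·0.97) / (0.21)²
  = (2.681)² · (0.1824 + 0.0291) / 0.0441
  = 7.1878 · 0.2115 / 0.0441
  = 34.47
Round up → n = 35 per group.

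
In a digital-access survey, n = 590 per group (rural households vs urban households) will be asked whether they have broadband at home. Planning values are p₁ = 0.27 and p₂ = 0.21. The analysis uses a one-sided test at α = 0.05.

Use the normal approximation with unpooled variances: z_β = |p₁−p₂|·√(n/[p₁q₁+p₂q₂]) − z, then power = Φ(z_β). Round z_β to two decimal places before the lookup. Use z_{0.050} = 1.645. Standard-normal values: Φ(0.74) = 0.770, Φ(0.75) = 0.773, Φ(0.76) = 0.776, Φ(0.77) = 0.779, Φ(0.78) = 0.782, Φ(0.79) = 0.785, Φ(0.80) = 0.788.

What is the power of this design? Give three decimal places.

Power ≈ 0.779

z_β = |p₁−p₂|·√(n/[p₁q₁+p₂q₂]) − z_α
    = 0.06 · √(590/0.3630) − 1.645
    = 0.06 · 40.3156 − 1.645
    = 2.4189 − 1.645 = 0.7739 → 0.77
Power = Φ(0.77) = 0.779.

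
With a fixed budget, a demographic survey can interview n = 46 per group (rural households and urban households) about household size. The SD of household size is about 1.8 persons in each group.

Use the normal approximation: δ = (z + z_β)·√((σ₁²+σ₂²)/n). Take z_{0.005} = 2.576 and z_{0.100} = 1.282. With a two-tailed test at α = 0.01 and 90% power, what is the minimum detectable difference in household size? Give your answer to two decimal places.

δ = (z_{α/2} + z_β) · √((σ₁²+σ₂²)/n)
  = (2.576 + 1.282) · √(6.48/46)
  = 3.858 · √0.14087
  = 3.858 · 0.3753
  = 1.4480

Minimum detectable difference ≈ 1.45 persons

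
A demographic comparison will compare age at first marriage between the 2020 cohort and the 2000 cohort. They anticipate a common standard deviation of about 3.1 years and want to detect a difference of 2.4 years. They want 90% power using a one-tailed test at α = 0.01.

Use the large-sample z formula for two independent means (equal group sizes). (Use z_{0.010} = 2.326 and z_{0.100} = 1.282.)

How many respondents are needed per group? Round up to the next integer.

n = 44 per group

n = (z_α + z_β)² · (σ₁² + σ₂²) / δ²
  = (2.326 + 1.282)² · (2·3.1² = 19.22) / 2.4²
  = 13.0177 · 19.22 / 5.76
  = 43.44
Round up → n = 44 per group.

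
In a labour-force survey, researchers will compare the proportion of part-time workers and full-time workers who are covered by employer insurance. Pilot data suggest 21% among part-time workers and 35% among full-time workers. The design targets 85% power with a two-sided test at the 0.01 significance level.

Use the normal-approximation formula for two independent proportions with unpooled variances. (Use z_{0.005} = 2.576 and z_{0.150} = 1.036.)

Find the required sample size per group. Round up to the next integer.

n = (z_{α/2} + z_β)² · [p₁(1−p₁) + p₂(1−p₂)] / (p₁ − p₂)²
  = (2.576 + 1.036)² · (0.21·0.79 + 0.35·0.65) / (-0.14)²
  = (3.612)² · (0.1659 + 0.2275) / 0.0196
  = 13.0465 · 0.3934 / 0.0196
  = 261.86
Round up → n = 262 per group.

n = 262 per group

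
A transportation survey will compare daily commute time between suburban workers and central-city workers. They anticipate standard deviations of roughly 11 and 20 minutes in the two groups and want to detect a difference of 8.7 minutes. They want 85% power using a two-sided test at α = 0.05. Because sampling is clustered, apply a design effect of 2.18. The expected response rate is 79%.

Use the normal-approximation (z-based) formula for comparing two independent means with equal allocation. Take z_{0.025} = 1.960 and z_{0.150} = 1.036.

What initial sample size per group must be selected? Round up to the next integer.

n = 171 per group

n = (z_{α/2} + z_β)² · (σ₁² + σ₂²) / δ²
  = (1.960 + 1.036)² · (11² + 20² = 521) / 8.7²
  = 8.9760 · 521 / 75.69
  = 61.78
Design effect: 2.18 × 61.78 = 134.69.
Adjust for 79% response: 134.69 / 0.79 = 170.50.
Round up → n = 171 per group.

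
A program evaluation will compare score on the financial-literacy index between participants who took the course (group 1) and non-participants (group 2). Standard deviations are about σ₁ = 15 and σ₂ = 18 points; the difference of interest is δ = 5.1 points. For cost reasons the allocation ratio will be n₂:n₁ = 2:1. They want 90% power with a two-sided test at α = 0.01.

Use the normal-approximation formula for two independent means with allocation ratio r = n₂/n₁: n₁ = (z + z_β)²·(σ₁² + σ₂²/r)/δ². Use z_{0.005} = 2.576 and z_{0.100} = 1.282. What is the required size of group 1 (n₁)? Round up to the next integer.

n₁ = (z_{α/2} + z_β)² · (σ₁² + σ₂²/r) / δ²
   = (2.576 + 1.282)² · (15² + 18²/2) / 5.1²
   = 14.8842 · (225 + 162) / 26.01
   = 14.8842 · 387 / 26.01
   = 221.46
Round up → n₁ = 222; n₂ = r·n₁ = 2 × 222 = 444.

n₁ = 222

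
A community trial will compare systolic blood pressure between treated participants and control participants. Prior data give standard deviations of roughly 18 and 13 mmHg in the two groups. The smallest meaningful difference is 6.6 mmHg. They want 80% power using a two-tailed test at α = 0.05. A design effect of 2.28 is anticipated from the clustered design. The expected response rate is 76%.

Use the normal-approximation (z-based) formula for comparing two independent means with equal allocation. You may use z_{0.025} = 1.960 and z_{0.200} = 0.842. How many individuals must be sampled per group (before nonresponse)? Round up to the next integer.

n = 267 per group

n = (z_{α/2} + z_β)² · (σ₁² + σ₂²) / δ²
  = (1.960 + 0.842)² · (18² + 13² = 493) / 6.6²
  = 7.8512 · 493 / 43.56
  = 88.86
Design effect: 2.28 × 88.86 = 202.60.
Adjust for 76% response: 202.60 / 0.76 = 266.57.
Round up → n = 267 per group.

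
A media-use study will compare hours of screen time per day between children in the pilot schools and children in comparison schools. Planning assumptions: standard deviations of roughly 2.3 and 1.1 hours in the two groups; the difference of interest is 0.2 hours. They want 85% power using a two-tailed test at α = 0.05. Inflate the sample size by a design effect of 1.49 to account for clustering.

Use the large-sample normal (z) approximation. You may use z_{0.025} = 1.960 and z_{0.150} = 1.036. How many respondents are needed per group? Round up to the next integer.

n = (z_{α/2} + z_β)² · (σ₁² + σ₂²) / δ²
  = (1.960 + 1.036)² · (2.3² + 1.1² = 6.5) / 0.2²
  = 8.9760 · 6.5 / 0.04
  = 1458.60
Design effect: 1.49 × 1458.60 = 2173.32.
Round up → n = 2174 per group.

n = 2174 per group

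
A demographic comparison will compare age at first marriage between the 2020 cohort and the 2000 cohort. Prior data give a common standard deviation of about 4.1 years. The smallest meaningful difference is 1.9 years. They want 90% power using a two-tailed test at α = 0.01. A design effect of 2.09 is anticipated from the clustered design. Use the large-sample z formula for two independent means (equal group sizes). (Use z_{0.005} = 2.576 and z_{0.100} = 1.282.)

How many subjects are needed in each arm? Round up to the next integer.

n = (z_{α/2} + z_β)² · (σ₁² + σ₂²) / δ²
  = (2.576 + 1.282)² · (2·4.1² = 33.62) / 1.9²
  = 14.8842 · 33.62 / 3.61
  = 138.62
Design effect: 2.09 × 138.62 = 289.71.
Round up → n = 290 per group.

n = 290 per group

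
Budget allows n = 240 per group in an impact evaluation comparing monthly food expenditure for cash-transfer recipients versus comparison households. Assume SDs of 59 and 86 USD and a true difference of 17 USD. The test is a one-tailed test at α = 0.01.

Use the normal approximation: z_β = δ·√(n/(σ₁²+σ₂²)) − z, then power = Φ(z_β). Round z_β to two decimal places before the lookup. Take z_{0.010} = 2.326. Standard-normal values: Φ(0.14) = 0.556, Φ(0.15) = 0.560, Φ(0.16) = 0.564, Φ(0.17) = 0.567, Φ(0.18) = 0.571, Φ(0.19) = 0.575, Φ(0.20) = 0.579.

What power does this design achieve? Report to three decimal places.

z_β = δ·√(n/(σ₁²+σ₂²)) − z_α
    = 17 · √(240/10877) − 2.326
    = 17 · 0.14854 − 2.326
    = 2.5252 − 2.326 = 0.1992 → 0.20
Power = Φ(0.20) = 0.579.

Power ≈ 0.579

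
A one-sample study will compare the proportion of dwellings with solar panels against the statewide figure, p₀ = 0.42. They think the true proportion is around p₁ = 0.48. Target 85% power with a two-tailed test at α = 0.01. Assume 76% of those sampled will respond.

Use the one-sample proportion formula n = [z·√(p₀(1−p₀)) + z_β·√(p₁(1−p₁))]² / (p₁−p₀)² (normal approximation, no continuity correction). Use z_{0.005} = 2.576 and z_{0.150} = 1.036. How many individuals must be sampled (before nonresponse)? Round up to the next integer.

n = 1170

n = [z_{α/2}·√(p₀q₀) + z_β·√(p₁q₁)]² / (p₁ − p₀)²
  = [2.576·√(0.42·0.58) + 1.036·√(0.48·0.52)]² / (0.06)²
  = [2.576·0.4936 + 1.036·0.4996]² / 0.0036
  = [1.7890]² / 0.0036
  = 889.03
Adjust for 76% response: 889.03 / 0.76 = 1169.77.
Round up → n = 1170.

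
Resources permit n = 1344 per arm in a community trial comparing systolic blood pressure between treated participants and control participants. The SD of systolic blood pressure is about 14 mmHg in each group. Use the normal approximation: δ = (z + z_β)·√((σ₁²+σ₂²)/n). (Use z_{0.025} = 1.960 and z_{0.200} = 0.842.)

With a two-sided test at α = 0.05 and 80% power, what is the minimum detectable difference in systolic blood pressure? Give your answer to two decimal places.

δ = (z_{α/2} + z_β) · √((σ₁²+σ₂²)/n)
  = (1.960 + 0.842) · √(392/1344)
  = 2.802 · √0.29167
  = 2.802 · 0.5401
  = 1.5133

Minimum detectable difference ≈ 1.51 mmHg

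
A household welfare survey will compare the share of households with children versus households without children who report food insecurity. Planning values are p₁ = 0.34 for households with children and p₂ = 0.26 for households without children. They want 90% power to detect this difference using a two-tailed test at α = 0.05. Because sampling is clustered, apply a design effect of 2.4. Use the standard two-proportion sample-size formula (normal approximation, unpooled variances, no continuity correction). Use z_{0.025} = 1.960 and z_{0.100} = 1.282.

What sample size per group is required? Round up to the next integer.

n = 1643 per group

n = (z_{α/2} + z_β)² · [p₁(1−p₁) + p₂(1−p₂)] / (p₁ − p₂)²
  = (1.960 + 1.282)² · (0.34·0.66 + 0.26·0.74) / (0.08)²
  = (3.242)² · (0.2244 + 0.1924) / 0.0064
  = 10.5106 · 0.4168 / 0.0064
  = 684.50
Design effect: 2.4 × 684.50 = 1642.80.
Round up → n = 1643 per group.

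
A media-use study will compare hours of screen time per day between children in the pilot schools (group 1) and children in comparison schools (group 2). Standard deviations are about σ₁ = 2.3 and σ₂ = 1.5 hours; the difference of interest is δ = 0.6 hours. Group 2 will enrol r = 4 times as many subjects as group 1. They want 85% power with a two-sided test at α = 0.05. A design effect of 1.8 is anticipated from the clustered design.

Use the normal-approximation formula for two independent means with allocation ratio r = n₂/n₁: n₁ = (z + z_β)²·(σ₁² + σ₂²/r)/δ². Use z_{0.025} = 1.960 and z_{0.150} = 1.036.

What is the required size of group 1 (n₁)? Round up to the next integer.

n₁ = 263

n₁ = (z_{α/2} + z_β)² · (σ₁² + σ₂²/r) / δ²
   = (1.960 + 1.036)² · (2.3² + 1.5²/4) / 0.6²
   = 8.9760 · (5.29 + 0.5625) / 0.36
   = 8.9760 · 5.8525 / 0.36
   = 145.92
Design effect: 1.8 × 145.92 = 262.66.
Round up → n₁ = 263; n₂ = r·n₁ = 4 × 263 = 1052.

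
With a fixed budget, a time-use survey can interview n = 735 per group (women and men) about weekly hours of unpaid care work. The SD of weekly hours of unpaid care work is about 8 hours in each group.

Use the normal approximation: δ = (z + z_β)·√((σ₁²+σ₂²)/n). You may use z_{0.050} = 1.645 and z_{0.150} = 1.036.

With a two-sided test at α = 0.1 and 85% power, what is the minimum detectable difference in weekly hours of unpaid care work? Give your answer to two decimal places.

Minimum detectable difference ≈ 1.12 hours

δ = (z_{α/2} + z_β) · √((σ₁²+σ₂²)/n)
  = (1.645 + 1.036) · √(128/735)
  = 2.681 · √0.17415
  = 2.681 · 0.4173
  = 1.1188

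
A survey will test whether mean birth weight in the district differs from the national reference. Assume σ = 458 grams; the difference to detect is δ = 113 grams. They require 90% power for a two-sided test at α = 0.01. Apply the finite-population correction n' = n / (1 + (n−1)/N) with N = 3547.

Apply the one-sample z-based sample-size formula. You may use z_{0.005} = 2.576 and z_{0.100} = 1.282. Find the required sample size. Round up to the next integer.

n = 229

n = (z_{α/2} + z_β)² · σ² / δ²
  = (2.576 + 1.282)² · 458² / 113²
  = 14.8842 · 209764 / 12769
  = 244.51
Finite-population correction (N = 3547): 244.51 / (1 + (244.51 − 1)/3547) = 228.80.
Round up → n = 229.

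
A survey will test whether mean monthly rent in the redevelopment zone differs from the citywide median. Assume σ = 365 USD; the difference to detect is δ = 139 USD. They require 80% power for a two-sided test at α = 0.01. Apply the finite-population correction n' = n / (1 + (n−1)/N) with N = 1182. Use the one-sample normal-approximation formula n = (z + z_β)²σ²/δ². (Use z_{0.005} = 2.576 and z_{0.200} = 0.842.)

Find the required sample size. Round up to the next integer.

n = 76

n = (z_{α/2} + z_β)² · σ² / δ²
  = (2.576 + 0.842)² · 365² / 139²
  = 11.6827 · 133225 / 19321
  = 80.56
Finite-population correction (N = 1182): 80.56 / (1 + (80.56 − 1)/1182) = 75.48.
Round up → n = 76.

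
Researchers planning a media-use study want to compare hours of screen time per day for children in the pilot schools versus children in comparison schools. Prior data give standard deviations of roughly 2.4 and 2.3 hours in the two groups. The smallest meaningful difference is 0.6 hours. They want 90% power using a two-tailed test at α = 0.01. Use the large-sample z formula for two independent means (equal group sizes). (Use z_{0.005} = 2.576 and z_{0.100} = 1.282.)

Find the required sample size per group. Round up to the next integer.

n = 457 per group

n = (z_{α/2} + z_β)² · (σ₁² + σ₂²) / δ²
  = (2.576 + 1.282)² · (2.4² + 2.3² = 11.05) / 0.6²
  = 14.8842 · 11.05 / 0.36
  = 456.86
Round up → n = 457 per group.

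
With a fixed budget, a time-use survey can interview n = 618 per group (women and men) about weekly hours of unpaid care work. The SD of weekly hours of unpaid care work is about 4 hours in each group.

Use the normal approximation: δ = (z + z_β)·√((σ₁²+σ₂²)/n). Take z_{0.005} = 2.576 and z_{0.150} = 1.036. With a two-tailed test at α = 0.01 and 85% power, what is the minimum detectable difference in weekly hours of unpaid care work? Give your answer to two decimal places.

δ = (z_{α/2} + z_β) · √((σ₁²+σ₂²)/n)
  = (2.576 + 1.036) · √(32/618)
  = 3.612 · √0.05178
  = 3.612 · 0.2276
  = 0.8219

Minimum detectable difference ≈ 0.82 hours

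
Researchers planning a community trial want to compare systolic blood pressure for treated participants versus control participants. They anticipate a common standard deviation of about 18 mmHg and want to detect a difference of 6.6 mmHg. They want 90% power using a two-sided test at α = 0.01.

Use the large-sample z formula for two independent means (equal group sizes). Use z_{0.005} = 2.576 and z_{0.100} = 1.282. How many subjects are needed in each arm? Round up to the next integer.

n = 222 per group

n = (z_{α/2} + z_β)² · (σ₁² + σ₂²) / δ²
  = (2.576 + 1.282)² · (2·18² = 648) / 6.6²
  = 14.8842 · 648 / 43.56
  = 221.42
Round up → n = 222 per group.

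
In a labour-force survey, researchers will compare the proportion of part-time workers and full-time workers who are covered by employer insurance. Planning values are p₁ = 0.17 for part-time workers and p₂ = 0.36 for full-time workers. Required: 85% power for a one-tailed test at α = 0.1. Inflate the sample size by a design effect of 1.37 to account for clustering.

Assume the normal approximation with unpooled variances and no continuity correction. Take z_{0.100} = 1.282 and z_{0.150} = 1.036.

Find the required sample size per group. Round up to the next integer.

n = (z_α + z_β)² · [p₁(1−p₁) + p₂(1−p₂)] / (p₁ − p₂)²
  = (1.282 + 1.036)² · (0.17·0.83 + 0.36·0.64) / (-0.19)²
  = (2.318)² · (0.1411 + 0.2304) / 0.0361
  = 5.3731 · 0.3715 / 0.0361
  = 55.29
Design effect: 1.37 × 55.29 = 75.75.
Round up → n = 76 per group.

n = 76 per group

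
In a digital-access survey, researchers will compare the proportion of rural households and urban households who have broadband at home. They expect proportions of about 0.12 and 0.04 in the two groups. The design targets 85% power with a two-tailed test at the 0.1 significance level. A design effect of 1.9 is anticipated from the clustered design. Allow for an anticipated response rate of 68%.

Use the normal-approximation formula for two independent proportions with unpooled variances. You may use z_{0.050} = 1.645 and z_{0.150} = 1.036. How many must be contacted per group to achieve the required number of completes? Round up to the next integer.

n = (z_{α/2} + z_β)² · [p₁(1−p₁) + p₂(1−p₂)] / (p₁ − p₂)²
  = (1.645 + 1.036)² · (0.12·0.88 + 0.04·0.96) / (0.08)²
  = (2.681)² · (0.1056 + 0.0384) / 0.0064
  = 7.1878 · 0.1440 / 0.0064
  = 161.72
Design effect: 1.9 × 161.72 = 307.28.
Adjust for 68% response: 307.28 / 0.68 = 451.88.
Round up → n = 452 per group.

n = 452 per group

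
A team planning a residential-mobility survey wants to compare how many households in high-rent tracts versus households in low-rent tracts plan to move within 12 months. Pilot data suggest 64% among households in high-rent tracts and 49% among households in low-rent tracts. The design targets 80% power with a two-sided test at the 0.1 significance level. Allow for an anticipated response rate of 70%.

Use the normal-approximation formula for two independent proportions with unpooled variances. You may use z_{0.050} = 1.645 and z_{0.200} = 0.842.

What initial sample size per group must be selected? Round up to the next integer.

n = 189 per group

n = (z_{α/2} + z_β)² · [p₁(1−p₁) + p₂(1−p₂)] / (p₁ − p₂)²
  = (1.645 + 0.842)² · (0.64·0.36 + 0.49·0.51) / (0.15)²
  = (2.487)² · (0.2304 + 0.2499) / 0.0225
  = 6.1852 · 0.4803 / 0.0225
  = 132.03
Adjust for 70% response: 132.03 / 0.70 = 188.62.
Round up → n = 189 per group.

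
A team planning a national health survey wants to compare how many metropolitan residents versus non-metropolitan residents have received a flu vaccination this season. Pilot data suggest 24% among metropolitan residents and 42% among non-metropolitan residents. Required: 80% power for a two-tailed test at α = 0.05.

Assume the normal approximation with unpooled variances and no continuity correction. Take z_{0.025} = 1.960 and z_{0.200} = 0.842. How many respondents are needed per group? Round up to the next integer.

n = (z_{α/2} + z_β)² · [p₁(1−p₁) + p₂(1−p₂)] / (p₁ − p₂)²
  = (1.960 + 0.842)² · (0.24·0.76 + 0.42·0.58) / (-0.18)²
  = (2.802)² · (0.1824 + 0.2436) / 0.0324
  = 7.8512 · 0.4260 / 0.0324
  = 103.23
Round up → n = 104 per group.

n = 104 per group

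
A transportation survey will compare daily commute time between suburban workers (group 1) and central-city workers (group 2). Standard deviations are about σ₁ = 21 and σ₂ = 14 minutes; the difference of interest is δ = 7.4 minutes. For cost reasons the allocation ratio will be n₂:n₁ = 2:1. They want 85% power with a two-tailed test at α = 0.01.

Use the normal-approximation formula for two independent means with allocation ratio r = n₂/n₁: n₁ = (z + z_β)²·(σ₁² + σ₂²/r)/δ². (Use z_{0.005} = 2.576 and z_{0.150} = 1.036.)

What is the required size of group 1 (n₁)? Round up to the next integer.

n₁ = 129

n₁ = (z_{α/2} + z_β)² · (σ₁² + σ₂²/r) / δ²
   = (2.576 + 1.036)² · (21² + 14²/2) / 7.4²
   = 13.0465 · (441 + 98) / 54.76
   = 13.0465 · 539 / 54.76
   = 128.42
Round up → n₁ = 129; n₂ = r·n₁ = 2 × 129 = 258.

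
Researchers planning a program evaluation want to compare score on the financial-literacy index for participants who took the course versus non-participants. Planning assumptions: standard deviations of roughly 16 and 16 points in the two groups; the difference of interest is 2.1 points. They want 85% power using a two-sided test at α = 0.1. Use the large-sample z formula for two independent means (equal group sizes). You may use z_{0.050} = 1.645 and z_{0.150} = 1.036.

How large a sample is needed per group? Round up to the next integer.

n = 835 per group

n = (z_{α/2} + z_β)² · (σ₁² + σ₂²) / δ²
  = (1.645 + 1.036)² · (16² + 16² = 512) / 2.1²
  = 7.1878 · 512 / 4.41
  = 834.50
Round up → n = 835 per group.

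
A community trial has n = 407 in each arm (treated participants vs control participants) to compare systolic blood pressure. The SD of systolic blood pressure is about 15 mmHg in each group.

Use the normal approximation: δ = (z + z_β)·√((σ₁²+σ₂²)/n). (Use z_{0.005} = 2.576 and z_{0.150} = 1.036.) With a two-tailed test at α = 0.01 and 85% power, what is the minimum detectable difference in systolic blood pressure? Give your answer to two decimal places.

δ = (z_{α/2} + z_β) · √((σ₁²+σ₂²)/n)
  = (2.576 + 1.036) · √(450/407)
  = 3.612 · √1.1057
  = 3.612 · 1.0515
  = 3.7980

Minimum detectable difference ≈ 3.80 mmHg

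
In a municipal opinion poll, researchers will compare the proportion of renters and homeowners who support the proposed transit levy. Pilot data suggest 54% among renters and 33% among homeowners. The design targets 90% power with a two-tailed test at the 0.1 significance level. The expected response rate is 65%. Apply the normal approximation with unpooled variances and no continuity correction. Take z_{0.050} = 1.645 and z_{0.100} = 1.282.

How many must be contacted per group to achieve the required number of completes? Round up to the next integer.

n = 141 per group

n = (z_{α/2} + z_β)² · [p₁(1−p₁) + p₂(1−p₂)] / (p₁ − p₂)²
  = (1.645 + 1.282)² · (0.54·0.46 + 0.33·0.67) / (0.21)²
  = (2.927)² · (0.2484 + 0.2211) / 0.0441
  = 8.5673 · 0.4695 / 0.0441
  = 91.21
Adjust for 65% response: 91.21 / 0.65 = 140.32.
Round up → n = 141 per group.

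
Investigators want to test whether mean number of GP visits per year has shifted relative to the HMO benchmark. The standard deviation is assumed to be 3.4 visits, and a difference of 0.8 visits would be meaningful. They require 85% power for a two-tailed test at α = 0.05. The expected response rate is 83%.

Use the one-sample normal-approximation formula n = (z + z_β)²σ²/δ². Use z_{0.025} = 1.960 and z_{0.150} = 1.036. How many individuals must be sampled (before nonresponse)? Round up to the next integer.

n = 196

n = (z_{α/2} + z_β)² · σ² / δ²
  = (1.960 + 1.036)² · 3.4² / 0.8²
  = 8.9760 · 11.56 / 0.64
  = 162.13
Adjust for 83% response: 162.13 / 0.83 = 195.34.
Round up → n = 196.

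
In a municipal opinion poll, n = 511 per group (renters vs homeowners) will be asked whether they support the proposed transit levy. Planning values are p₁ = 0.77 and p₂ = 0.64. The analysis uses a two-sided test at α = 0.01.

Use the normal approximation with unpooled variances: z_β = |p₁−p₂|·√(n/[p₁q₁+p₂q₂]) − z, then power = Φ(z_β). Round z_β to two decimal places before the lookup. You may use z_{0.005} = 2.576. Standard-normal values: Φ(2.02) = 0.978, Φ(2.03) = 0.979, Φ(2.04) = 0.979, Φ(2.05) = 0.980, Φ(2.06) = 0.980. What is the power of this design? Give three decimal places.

Power ≈ 0.979

z_β = |p₁−p₂|·√(n/[p₁q₁+p₂q₂]) − z_{α/2}
    = 0.13 · √(511/0.4075) − 2.576
    = 0.13 · 35.4117 − 2.576
    = 4.6035 − 2.576 = 2.0275 → 2.03
Power = Φ(2.03) = 0.979.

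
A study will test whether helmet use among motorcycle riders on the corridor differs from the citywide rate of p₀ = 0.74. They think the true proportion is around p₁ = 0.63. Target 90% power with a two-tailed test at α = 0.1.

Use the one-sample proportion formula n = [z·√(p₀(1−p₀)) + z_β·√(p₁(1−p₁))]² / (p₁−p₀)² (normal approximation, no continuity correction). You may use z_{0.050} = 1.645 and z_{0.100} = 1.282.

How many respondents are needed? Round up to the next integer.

n = [z_{α/2}·√(p₀q₀) + z_β·√(p₁q₁)]² / (p₁ − p₀)²
  = [1.645·√(0.74·0.26) + 1.282·√(0.63·0.37)]² / (-0.11)²
  = [1.645·0.4386 + 1.282·0.4828]² / 0.0121
  = [1.3405]² / 0.0121
  = 148.51
Round up → n = 149.

n = 149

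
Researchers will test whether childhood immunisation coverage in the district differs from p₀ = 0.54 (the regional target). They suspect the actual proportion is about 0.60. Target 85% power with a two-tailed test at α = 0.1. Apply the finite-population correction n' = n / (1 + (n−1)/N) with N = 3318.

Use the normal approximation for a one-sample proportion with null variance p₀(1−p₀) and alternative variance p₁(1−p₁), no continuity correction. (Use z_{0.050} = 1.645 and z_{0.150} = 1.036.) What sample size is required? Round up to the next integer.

n = [z_{α/2}·√(p₀q₀) + z_β·√(p₁q₁)]² / (p₁ − p₀)²
  = [1.645·√(0.54·0.46) + 1.036·√(0.60·0.40)]² / (0.06)²
  = [1.645·0.4984 + 1.036·0.4899]² / 0.0036
  = [1.3274]² / 0.0036
  = 489.44
Finite-population correction (N = 3318): 489.44 / (1 + (489.44 − 1)/3318) = 426.64.
Round up → n = 427.

n = 427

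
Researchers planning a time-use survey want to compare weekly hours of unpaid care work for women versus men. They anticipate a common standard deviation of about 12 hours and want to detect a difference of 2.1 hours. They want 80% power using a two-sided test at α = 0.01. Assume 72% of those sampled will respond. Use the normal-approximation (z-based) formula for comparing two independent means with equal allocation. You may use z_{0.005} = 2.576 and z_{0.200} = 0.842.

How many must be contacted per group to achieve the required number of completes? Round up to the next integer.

n = (z_{α/2} + z_β)² · (σ₁² + σ₂²) / δ²
  = (2.576 + 0.842)² · (2·12² = 288) / 2.1²
  = 11.6827 · 288 / 4.41
  = 762.95
Adjust for 72% response: 762.95 / 0.72 = 1059.66.
Round up → n = 1060 per group.

n = 1060 per group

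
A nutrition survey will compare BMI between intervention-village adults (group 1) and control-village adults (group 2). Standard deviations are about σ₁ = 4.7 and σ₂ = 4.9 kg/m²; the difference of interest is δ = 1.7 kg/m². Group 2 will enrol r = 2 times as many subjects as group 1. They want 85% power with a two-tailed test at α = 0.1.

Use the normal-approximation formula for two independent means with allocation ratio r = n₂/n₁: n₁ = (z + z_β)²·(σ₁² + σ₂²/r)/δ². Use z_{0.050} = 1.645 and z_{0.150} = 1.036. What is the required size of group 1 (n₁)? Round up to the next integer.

n₁ = 85

n₁ = (z_{α/2} + z_β)² · (σ₁² + σ₂²/r) / δ²
   = (1.645 + 1.036)² · (4.7² + 4.9²/2) / 1.7²
   = 7.1878 · (22.09 + 12.005) / 2.89
   = 7.1878 · 34.095 / 2.89
   = 84.80
Round up → n₁ = 85; n₂ = r·n₁ = 2 × 85 = 170.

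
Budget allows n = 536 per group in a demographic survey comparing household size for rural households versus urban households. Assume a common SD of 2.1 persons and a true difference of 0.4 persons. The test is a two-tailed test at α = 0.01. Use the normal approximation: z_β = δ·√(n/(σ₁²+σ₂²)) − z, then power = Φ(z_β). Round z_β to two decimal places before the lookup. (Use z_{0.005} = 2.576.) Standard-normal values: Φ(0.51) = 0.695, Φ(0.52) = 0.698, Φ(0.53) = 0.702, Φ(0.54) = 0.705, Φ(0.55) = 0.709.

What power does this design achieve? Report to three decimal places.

z_β = δ·√(n/(σ₁²+σ₂²)) − z_{α/2}
    = 0.4 · √(536/8.82) − 2.576
    = 0.4 · 7.79557 − 2.576
    = 3.1182 − 2.576 = 0.5422 → 0.54
Power = Φ(0.54) = 0.705.

Power ≈ 0.705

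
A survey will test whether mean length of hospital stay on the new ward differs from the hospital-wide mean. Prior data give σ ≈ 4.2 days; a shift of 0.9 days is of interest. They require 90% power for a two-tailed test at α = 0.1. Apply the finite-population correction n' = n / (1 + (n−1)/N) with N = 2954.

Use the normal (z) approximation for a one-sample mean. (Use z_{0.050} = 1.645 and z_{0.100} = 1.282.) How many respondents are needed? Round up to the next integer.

n = 176

n = (z_{α/2} + z_β)² · σ² / δ²
  = (1.645 + 1.282)² · 4.2² / 0.9²
  = 8.5673 · 17.64 / 0.81
  = 186.58
Finite-population correction (N = 2954): 186.58 / (1 + (186.58 − 1)/2954) = 175.55.
Round up → n = 176.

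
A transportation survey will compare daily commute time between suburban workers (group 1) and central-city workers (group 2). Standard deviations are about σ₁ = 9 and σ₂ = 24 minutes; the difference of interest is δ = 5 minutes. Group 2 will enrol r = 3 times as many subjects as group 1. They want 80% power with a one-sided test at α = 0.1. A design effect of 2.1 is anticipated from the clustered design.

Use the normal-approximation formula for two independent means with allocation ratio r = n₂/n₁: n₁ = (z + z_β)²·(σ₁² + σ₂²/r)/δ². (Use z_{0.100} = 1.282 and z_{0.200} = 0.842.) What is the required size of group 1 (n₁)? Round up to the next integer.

n₁ = (z_α + z_β)² · (σ₁² + σ₂²/r) / δ²
   = (1.282 + 0.842)² · (9² + 24²/3) / 5²
   = 4.5114 · (81 + 192) / 25
   = 4.5114 · 273 / 25
   = 49.26
Design effect: 2.1 × 49.26 = 103.45.
Round up → n₁ = 104; n₂ = r·n₁ = 3 × 104 = 312.

n₁ = 104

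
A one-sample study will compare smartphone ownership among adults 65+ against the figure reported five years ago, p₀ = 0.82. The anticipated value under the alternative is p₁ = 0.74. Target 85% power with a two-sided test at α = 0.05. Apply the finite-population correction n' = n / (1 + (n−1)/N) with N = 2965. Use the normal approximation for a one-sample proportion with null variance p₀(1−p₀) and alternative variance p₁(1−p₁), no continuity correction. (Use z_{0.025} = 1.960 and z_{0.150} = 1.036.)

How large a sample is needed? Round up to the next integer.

n = 212

n = [z_{α/2}·√(p₀q₀) + z_β·√(p₁q₁)]² / (p₁ − p₀)²
  = [1.960·√(0.82·0.18) + 1.036·√(0.74·0.26)]² / (-0.08)²
  = [1.960·0.3842 + 1.036·0.4386]² / 0.0064
  = [1.2074]² / 0.0064
  = 227.80
Finite-population correction (N = 2965): 227.80 / (1 + (227.80 − 1)/2965) = 211.61.
Round up → n = 212.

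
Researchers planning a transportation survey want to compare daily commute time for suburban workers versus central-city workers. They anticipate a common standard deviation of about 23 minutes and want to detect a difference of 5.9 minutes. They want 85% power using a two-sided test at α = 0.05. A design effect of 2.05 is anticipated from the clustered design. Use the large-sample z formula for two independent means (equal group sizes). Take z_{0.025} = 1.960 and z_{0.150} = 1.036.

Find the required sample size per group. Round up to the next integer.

n = (z_{α/2} + z_β)² · (σ₁² + σ₂²) / δ²
  = (1.960 + 1.036)² · (2·23² = 1058) / 5.9²
  = 8.9760 · 1058 / 34.81
  = 272.81
Design effect: 2.05 × 272.81 = 559.27.
Round up → n = 560 per group.

n = 560 per group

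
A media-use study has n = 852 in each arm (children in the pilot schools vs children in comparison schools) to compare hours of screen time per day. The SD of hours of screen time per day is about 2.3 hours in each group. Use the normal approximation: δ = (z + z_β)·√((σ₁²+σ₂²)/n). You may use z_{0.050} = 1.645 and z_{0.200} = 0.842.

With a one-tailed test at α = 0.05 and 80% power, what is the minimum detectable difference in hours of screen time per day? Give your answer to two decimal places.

δ = (z_α + z_β) · √((σ₁²+σ₂²)/n)
  = (1.645 + 0.842) · √(10.58/852)
  = 2.487 · √0.01242
  = 2.487 · 0.1114
  = 0.2771

Minimum detectable difference ≈ 0.28 hours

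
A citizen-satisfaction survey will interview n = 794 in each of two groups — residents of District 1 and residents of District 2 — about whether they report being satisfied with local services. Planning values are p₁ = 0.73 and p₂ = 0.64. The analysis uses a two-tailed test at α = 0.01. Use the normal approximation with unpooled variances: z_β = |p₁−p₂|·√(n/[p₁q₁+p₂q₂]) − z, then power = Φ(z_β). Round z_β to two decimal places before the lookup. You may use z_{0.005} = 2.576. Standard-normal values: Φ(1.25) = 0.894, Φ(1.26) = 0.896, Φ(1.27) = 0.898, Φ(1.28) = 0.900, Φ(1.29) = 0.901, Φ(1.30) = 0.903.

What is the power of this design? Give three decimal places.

Power ≈ 0.903

z_β = |p₁−p₂|·√(n/[p₁q₁+p₂q₂]) − z_{α/2}
    = 0.09 · √(794/0.4275) − 2.576
    = 0.09 · 43.0965 − 2.576
    = 3.8787 − 2.576 = 1.3027 → 1.30
Power = Φ(1.30) = 0.903.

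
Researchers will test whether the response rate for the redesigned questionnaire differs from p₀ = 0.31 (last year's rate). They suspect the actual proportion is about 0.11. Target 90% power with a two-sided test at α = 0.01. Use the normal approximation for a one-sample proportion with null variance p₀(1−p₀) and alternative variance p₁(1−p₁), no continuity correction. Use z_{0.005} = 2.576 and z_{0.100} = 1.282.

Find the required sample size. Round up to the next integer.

n = [z_{α/2}·√(p₀q₀) + z_β·√(p₁q₁)]² / (p₁ − p₀)²
  = [2.576·√(0.31·0.69) + 1.282·√(0.11·0.89)]² / (-0.20)²
  = [2.576·0.4625 + 1.282·0.3129]² / 0.0400
  = [1.5925]² / 0.0400
  = 63.40
Round up → n = 64.

n = 64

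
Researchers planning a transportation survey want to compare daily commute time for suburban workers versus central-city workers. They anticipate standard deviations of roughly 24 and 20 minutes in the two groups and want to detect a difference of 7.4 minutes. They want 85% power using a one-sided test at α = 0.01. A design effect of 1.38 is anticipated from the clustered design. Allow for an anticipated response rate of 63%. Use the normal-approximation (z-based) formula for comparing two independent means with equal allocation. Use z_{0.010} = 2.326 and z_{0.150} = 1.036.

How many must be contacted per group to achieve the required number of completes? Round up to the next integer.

n = 442 per group

n = (z_α + z_β)² · (σ₁² + σ₂²) / δ²
  = (2.326 + 1.036)² · (24² + 20² = 976) / 7.4²
  = 11.3030 · 976 / 54.76
  = 201.46
Design effect: 1.38 × 201.46 = 278.01.
Adjust for 63% response: 278.01 / 0.63 = 441.29.
Round up → n = 442 per group.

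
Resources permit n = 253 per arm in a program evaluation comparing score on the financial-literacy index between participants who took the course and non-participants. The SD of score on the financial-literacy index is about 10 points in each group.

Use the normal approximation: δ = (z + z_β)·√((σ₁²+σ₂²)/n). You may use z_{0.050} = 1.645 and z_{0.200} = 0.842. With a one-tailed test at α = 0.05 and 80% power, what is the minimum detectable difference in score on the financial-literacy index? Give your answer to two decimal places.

Minimum detectable difference ≈ 2.21 points

δ = (z_α + z_β) · √((σ₁²+σ₂²)/n)
  = (1.645 + 0.842) · √(200/253)
  = 2.487 · √0.79051
  = 2.487 · 0.8891
  = 2.2112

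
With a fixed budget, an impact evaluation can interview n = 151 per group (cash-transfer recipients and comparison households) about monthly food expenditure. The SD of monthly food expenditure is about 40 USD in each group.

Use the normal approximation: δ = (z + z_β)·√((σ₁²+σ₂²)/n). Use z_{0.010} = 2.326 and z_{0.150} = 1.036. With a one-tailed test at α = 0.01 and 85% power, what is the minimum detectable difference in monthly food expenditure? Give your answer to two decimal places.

δ = (z_α + z_β) · √((σ₁²+σ₂²)/n)
  = (2.326 + 1.036) · √(3200/151)
  = 3.362 · √21.1921
  = 3.362 · 4.6035
  = 15.4769

Minimum detectable difference ≈ 15.48 USD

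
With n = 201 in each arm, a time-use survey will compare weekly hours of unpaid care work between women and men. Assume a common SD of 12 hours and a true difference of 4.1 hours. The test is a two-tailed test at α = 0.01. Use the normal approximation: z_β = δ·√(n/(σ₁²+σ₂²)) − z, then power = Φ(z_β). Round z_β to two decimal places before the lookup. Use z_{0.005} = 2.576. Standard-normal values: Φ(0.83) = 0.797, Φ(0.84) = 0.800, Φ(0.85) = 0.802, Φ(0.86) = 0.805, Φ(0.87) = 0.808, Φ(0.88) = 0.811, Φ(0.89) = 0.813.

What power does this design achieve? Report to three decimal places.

Power ≈ 0.802

z_β = δ·√(n/(σ₁²+σ₂²)) − z_{α/2}
    = 4.1 · √(201/288) − 2.576
    = 4.1 · 0.83541 − 2.576
    = 3.4252 − 2.576 = 0.8492 → 0.85
Power = Φ(0.85) = 0.802.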